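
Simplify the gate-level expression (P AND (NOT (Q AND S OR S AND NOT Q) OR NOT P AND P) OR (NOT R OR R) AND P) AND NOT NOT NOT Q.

(P AND (NOT (Q AND S OR S AND NOT Q) OR NOT P AND P) OR (NOT R OR R) AND P) AND NOT NOT NOT Q
= (P AND (NOT (Q AND S OR S AND NOT Q) OR NOT P AND P) OR P) AND NOT NOT NOT Q   — complement / identity
= (P AND (NOT S OR NOT P AND P) OR P) AND NOT NOT NOT Q   — distribution
= (P AND (NOT S OR NOT P AND P) OR P) AND NOT Q   — double negation
= (P AND NOT S OR P) AND NOT Q   — complement / identity
= P AND NOT Q   — absorption

P AND NOT Q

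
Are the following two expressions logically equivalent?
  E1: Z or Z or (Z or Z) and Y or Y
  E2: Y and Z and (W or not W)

No

E1: Z or Z or (Z or Z) and Y or Y
    = Z or Z or Y   (absorption)
    = Z or Y   (idempotence)
E2: Y and Z and (W or not W)
    = Y and Z   (complement / identity)
These differ: at W=0, Y=0, Z=1, E1 = 1 but E2 = 0.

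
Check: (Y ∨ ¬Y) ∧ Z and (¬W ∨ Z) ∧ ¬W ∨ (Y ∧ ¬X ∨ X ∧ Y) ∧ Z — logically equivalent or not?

E1: (Y ∨ ¬Y) ∧ Z
    = Z
E2: (¬W ∨ Z) ∧ ¬W ∨ (Y ∧ ¬X ∨ X ∧ Y) ∧ Z
    = (¬W ∨ Z) ∧ ¬W ∨ Y ∧ Z
    = ¬W ∨ Y ∧ Z
These differ: at W=0, X=0, Y=1, Z=0, E1 = 0 but E2 = 1.

No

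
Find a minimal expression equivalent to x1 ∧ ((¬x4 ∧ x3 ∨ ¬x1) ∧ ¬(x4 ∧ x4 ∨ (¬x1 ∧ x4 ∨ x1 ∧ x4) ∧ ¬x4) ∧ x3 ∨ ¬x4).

x1 ∧ ¬x4

x1 ∧ ((¬x4 ∧ x3 ∨ ¬x1) ∧ ¬(x4 ∧ x4 ∨ (¬x1 ∧ x4 ∨ x1 ∧ x4) ∧ ¬x4) ∧ x3 ∨ ¬x4)
= x1 ∧ ((¬x4 ∧ x3 ∨ ¬x1) ∧ ¬(x4 ∧ x4 ∨ x4 ∧ ¬x4) ∧ x3 ∨ ¬x4)
= x1 ∧ ((¬x4 ∧ x3 ∨ ¬x1) ∧ ¬x4 ∧ x3 ∨ ¬x4)
= x1 ∧ (¬x4 ∧ x3 ∨ ¬x4)
= x1 ∧ ¬x4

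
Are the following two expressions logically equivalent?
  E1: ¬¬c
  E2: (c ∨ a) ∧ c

Yes

E1: ¬¬c
    = c
E2: (c ∨ a) ∧ c
    = c
Both reduce to c, so they are equivalent.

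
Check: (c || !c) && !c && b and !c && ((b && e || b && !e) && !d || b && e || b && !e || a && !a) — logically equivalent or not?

E1: (c || !c) && !c && b
    = !c && b
E2: !c && ((b && e || b && !e) && !d || b && e || b && !e || a && !a)
    = !c && ((b && e || b && !e) && !d || b && e || b && !e)
    = !c && (b && e || b && !e)
    = !c && b
Both reduce to !c && b, so they are equivalent.

Yes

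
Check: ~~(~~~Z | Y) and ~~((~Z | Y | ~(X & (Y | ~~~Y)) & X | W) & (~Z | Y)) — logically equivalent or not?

E1: ~~(~~~Z | Y)
    = ~~~Z | Y
    = ~Z | Y
E2: ~~((~Z | Y | ~(X & (Y | ~~~Y)) & X | W) & (~Z | Y))
    = ~~((~Z | Y | ~(X & (Y | ~Y)) & X | W) & (~Z | Y))
    = ~~((~Z | Y | ~X & X | W) & (~Z | Y))
    = ~~((~Z | Y | W) & (~Z | Y))
    = (~Z | Y | W) & (~Z | Y)
    = ~Z | Y
Both reduce to ~Z | Y, so they are equivalent.

Yes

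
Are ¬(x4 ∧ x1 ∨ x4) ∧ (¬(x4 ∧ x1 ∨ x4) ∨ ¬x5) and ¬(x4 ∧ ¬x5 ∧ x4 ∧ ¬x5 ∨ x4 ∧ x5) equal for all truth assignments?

E1: ¬(x4 ∧ x1 ∨ x4) ∧ (¬(x4 ∧ x1 ∨ x4) ∨ ¬x5)
    = ¬(x4 ∧ x1 ∨ x4)   [absorption]
    = ¬x4   [absorption]
E2: ¬(x4 ∧ ¬x5 ∧ x4 ∧ ¬x5 ∨ x4 ∧ x5)
    = ¬(x4 ∧ ¬x5 ∨ x4 ∧ x5)   [idempotence]
    = ¬x4   [distribution]
Both reduce to ¬x4, so they are equivalent.

Yes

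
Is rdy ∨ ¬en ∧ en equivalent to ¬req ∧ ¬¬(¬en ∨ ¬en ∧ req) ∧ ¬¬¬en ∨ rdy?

E1: rdy ∨ ¬en ∧ en
    = rdy   [complement / identity]
E2: ¬req ∧ ¬¬(¬en ∨ ¬en ∧ req) ∧ ¬¬¬en ∨ rdy
    = ¬req ∧ ¬¬¬en ∧ ¬¬¬en ∨ rdy   [absorption]
    = ¬req ∧ ¬¬¬en ∨ rdy   [idempotence]
    = ¬req ∧ ¬en ∨ rdy   [double negation]
These differ: at en=0, rdy=0, req=0, E1 = 0 but E2 = 1.

No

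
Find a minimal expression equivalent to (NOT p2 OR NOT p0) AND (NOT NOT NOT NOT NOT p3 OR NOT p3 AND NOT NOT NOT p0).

(NOT p2 OR NOT p0) AND NOT p3

(NOT p2 OR NOT p0) AND (NOT NOT NOT NOT NOT p3 OR NOT p3 AND NOT NOT NOT p0)
= (NOT p2 OR NOT p0) AND (NOT NOT NOT NOT NOT p3 OR NOT p3 AND NOT p0)   [double negation]
= (NOT p2 OR NOT p0) AND (NOT NOT NOT p3 OR NOT p3 AND NOT p0)   [double negation]
= (NOT p2 OR NOT p0) AND (NOT p3 OR NOT p3 AND NOT p0)   [double negation]
= (NOT p2 OR NOT p0) AND NOT p3   [absorption]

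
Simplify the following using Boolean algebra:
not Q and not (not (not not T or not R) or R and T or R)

not Q and not (not (not not T or not R) or R and T or R)
= not Q and not (not T and R or R and T or R)   — De Morgan
= not Q and not (R or R)   — distribution
= not Q and not R   — idempotence

not Q and not R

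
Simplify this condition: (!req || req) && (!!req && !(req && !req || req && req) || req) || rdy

(!req || req) && (!!req && !(req && !req || req && req) || req) || rdy
= (!req || req) && (!!req && !req || req) || rdy
= (!req || req) && (req && !req || req) || rdy
= req && !req || req || rdy
= req || rdy

req || rdy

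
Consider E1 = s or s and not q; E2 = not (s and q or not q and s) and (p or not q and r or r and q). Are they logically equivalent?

No

E1: s or s and not q
    = s
E2: not (s and q or not q and s) and (p or not q and r or r and q)
    = not s and (p or not q and r or r and q)
    = not s and (p or r)
These differ: at p=0, q=0, r=0, s=1, E1 = 1 but E2 = 0.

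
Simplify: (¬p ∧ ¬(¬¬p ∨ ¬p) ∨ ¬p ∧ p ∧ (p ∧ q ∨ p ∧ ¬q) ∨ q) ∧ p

q ∧ p

(¬p ∧ ¬(¬¬p ∨ ¬p) ∨ ¬p ∧ p ∧ (p ∧ q ∨ p ∧ ¬q) ∨ q) ∧ p
= (¬p ∧ ¬(¬¬p ∨ ¬p) ∨ ¬p ∧ p ∧ p ∨ q) ∧ p   [distribution]
= (¬p ∧ ¬p ∧ p ∨ ¬p ∧ p ∧ p ∨ q) ∧ p   [De Morgan]
= (¬p ∧ p ∨ q) ∧ p   [distribution]
= q ∧ p   [complement / identity]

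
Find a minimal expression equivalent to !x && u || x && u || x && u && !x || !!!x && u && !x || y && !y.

u

!x && u || x && u || x && u && !x || !!!x && u && !x || y && !y
= !x && u || x && u || x && u && !x || !x && u && !x || y && !y
= u || x && u && !x || !x && u && !x || y && !y
= u || u && !x || y && !y
= u || y && !y
= u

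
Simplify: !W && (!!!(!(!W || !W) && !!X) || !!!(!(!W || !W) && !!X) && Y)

!W && (!!!(!(!W || !W) && !!X) || !!!(!(!W || !W) && !!X) && Y)
= !W && !!!(!(!W || !W) && !!X)   (absorption)
= !W && !(!(!W || !W) && !!X)   (double negation)
= !W && !(!!W && !!X)   (idempotence)
= !W && (!W || !X)   (De Morgan)
= !W   (absorption)

!W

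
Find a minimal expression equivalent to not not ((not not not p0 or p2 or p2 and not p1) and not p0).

not p0

not not ((not not not p0 or p2 or p2 and not p1) and not p0)
= (not not not p0 or p2 or p2 and not p1) and not p0
= (not p0 or p2 or p2 and not p1) and not p0
= (not p0 or p2) and not p0
= not p0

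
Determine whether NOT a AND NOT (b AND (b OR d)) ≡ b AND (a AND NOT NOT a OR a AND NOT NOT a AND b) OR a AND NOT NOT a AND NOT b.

No

E1: NOT a AND NOT (b AND (b OR d))
    = NOT a AND NOT b
E2: b AND (a AND NOT NOT a OR a AND NOT NOT a AND b) OR a AND NOT NOT a AND NOT b
    = b AND a AND NOT NOT a OR a AND NOT NOT a AND NOT b
    = a AND NOT NOT a
    = a AND a
    = a
These differ: at a=1, b=0, d=0, E1 = 0 but E2 = 1.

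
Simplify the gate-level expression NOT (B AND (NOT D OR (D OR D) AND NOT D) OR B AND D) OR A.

NOT (B AND (NOT D OR (D OR D) AND NOT D) OR B AND D) OR A
= NOT (B AND (NOT D OR D AND NOT D) OR B AND D) OR A   [idempotence]
= NOT (B AND NOT D OR B AND D) OR A   [complement / identity]
= NOT B OR A   [distribution]

NOT B OR A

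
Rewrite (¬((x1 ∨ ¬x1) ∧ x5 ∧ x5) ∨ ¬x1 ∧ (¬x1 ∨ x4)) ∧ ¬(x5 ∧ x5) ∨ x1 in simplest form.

¬x5 ∨ x1

(¬((x1 ∨ ¬x1) ∧ x5 ∧ x5) ∨ ¬x1 ∧ (¬x1 ∨ x4)) ∧ ¬(x5 ∧ x5) ∨ x1
= (¬(x5 ∧ x5) ∨ ¬x1 ∧ (¬x1 ∨ x4)) ∧ ¬(x5 ∧ x5) ∨ x1   (complement / identity)
= (¬(x5 ∧ x5) ∨ ¬x1) ∧ ¬(x5 ∧ x5) ∨ x1   (absorption)
= ¬(x5 ∧ x5) ∨ x1   (absorption)
= ¬x5 ∨ x1   (idempotence)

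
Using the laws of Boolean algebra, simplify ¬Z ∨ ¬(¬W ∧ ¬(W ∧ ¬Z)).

¬Z ∨ W

¬Z ∨ ¬(¬W ∧ ¬(W ∧ ¬Z))
= ¬Z ∨ W ∨ W ∧ ¬Z   (De Morgan)
= ¬Z ∨ W   (absorption)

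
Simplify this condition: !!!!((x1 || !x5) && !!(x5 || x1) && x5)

x1 && x5

!!!!((x1 || !x5) && !!(x5 || x1) && x5)
= !!!!((x1 || !x5) && (x5 || x1) && x5)   (double negation)
= !!((x1 || !x5) && (x5 || x1) && x5)   (double negation)
= !!((!x5 && x5 || x1) && x5)   (distribution)
= (!x5 && x5 || x1) && x5   (double negation)
= x1 && x5   (complement / identity)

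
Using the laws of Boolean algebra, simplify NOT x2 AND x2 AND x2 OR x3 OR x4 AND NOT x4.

NOT x2 AND x2 AND x2 OR x3 OR x4 AND NOT x4
= NOT x2 AND x2 AND x2 OR x3   [complement / identity]
= NOT x2 AND x2 OR x3   [idempotence]
= x3   [complement / identity]

x3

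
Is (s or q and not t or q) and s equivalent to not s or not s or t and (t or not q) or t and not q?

No

E1: (s or q and not t or q) and s
    = (s or q) and s   [absorption]
    = s   [absorption]
E2: not s or not s or t and (t or not q) or t and not q
    = not s or t and (t or not q) or t and not q   [idempotence]
    = not s or t or t and not q   [absorption]
    = not s or t   [absorption]
These differ: at q=0, s=0, t=0, E1 = 0 but E2 = 1.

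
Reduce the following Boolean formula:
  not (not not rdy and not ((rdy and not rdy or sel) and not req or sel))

not rdy or sel

not (not not rdy and not ((rdy and not rdy or sel) and not req or sel))
= not (not not rdy and not (sel and not req or sel))   [complement / identity]
= not (not not rdy and not sel)   [absorption]
= not rdy or sel   [De Morgan]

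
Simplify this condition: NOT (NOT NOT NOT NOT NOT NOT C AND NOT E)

NOT (NOT NOT NOT NOT NOT NOT C AND NOT E)
= NOT (NOT NOT NOT NOT C AND NOT E)   (double negation)
= NOT NOT NOT C OR E   (De Morgan)
= NOT C OR E   (double negation)

NOT C OR E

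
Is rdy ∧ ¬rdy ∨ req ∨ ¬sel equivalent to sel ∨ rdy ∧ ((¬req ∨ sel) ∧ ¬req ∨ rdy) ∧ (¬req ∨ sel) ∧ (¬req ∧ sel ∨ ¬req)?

No

E1: rdy ∧ ¬rdy ∨ req ∨ ¬sel
    = req ∨ ¬sel   [complement / identity]
E2: sel ∨ rdy ∧ ((¬req ∨ sel) ∧ ¬req ∨ rdy) ∧ (¬req ∨ sel) ∧ (¬req ∧ sel ∨ ¬req)
    = sel ∨ rdy ∧ ((¬req ∨ sel) ∧ ¬req ∨ rdy) ∧ (¬req ∨ sel) ∧ ¬req   [absorption]
    = sel ∨ rdy ∧ (¬req ∨ sel) ∧ ¬req   [absorption]
    = sel ∨ rdy ∧ ¬req   [absorption]
These differ: at rdy=0, req=1, sel=0, E1 = 1 but E2 = 0.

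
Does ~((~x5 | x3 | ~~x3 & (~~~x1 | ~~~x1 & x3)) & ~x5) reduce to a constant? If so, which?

no

~((~x5 | x3 | ~~x3 & (~~~x1 | ~~~x1 & x3)) & ~x5)
= ~((~x5 | x3 | ~~x3 & ~~~x1) & ~x5)   — absorption
= ~((~x5 | x3 | x3 & ~~~x1) & ~x5)   — double negation
= ~((~x5 | x3 | x3 & ~x1) & ~x5)   — double negation
= ~((~x5 | x3) & ~x5)   — absorption
= ~~x5   — absorption
= x5   — double negation
This depends on x5, so it is not a constant.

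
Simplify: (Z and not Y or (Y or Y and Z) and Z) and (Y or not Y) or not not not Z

(Z and not Y or (Y or Y and Z) and Z) and (Y or not Y) or not not not Z
= (Z and not Y or (Y or Y and Z) and Z) and (Y or not Y) or not Z   (double negation)
= (Z and not Y or Y and Z) and (Y or not Y) or not Z   (absorption)
= Z and (Y or not Y) or not Z   (distribution)
= Z or not Z   (complement / identity)
= True   (complement)

True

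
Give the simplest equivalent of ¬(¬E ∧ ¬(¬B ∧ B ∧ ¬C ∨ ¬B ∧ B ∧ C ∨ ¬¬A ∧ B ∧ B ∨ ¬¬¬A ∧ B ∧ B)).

E ∨ B

¬(¬E ∧ ¬(¬B ∧ B ∧ ¬C ∨ ¬B ∧ B ∧ C ∨ ¬¬A ∧ B ∧ B ∨ ¬¬¬A ∧ B ∧ B))
= ¬(¬E ∧ ¬(¬B ∧ B ∧ ¬C ∨ ¬B ∧ B ∧ C ∨ A ∧ B ∧ B ∨ ¬¬¬A ∧ B ∧ B))
= ¬(¬E ∧ ¬(¬B ∧ B ∧ ¬C ∨ ¬B ∧ B ∧ C ∨ A ∧ B ∧ B ∨ ¬A ∧ B ∧ B))
= ¬(¬E ∧ ¬(¬B ∧ B ∧ ¬C ∨ ¬B ∧ B ∧ C ∨ B ∧ B))
= ¬(¬E ∧ ¬(¬B ∧ B ∨ B ∧ B))
= E ∨ ¬B ∧ B ∨ B ∧ B
= E ∨ B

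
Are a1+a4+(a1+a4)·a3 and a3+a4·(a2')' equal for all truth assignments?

E1: a1+a4+(a1+a4)·a3
    = a1+a4   (absorption)
E2: a3+a4·(a2')'
    = a3+a4·a2   (double negation)
These differ: at a1=1, a2=0, a3=0, a4=0, E1 = 1 but E2 = 0.

No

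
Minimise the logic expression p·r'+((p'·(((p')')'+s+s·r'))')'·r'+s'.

p·r'+((p'·(((p')')'+s+s·r'))')'·r'+s'
= p·r'+((p'·(p'+s+s·r'))')'·r'+s'
= p·r'+p'·(p'+s+s·r')·r'+s'
= p·r'+p'·(p'+s)·r'+s'
= p·r'+p'·r'+s'
= r'+s'

r'+s'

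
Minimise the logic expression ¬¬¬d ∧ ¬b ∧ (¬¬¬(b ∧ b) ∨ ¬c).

¬¬¬d ∧ ¬b ∧ (¬¬¬(b ∧ b) ∨ ¬c)
= ¬¬¬d ∧ ¬b ∧ (¬¬¬b ∨ ¬c)
= ¬¬¬d ∧ ¬b ∧ (¬b ∨ ¬c)
= ¬¬¬d ∧ ¬b
= ¬d ∧ ¬b

¬d ∧ ¬b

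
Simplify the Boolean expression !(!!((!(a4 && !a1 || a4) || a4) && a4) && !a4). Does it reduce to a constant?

!(!!((!(a4 && !a1 || a4) || a4) && a4) && !a4)
= !(!!((!a4 || a4) && a4) && !a4)   [absorption]
= !(!!a4 && !a4)   [complement / identity]
= !a4 || a4   [De Morgan]
= true   [complement]

true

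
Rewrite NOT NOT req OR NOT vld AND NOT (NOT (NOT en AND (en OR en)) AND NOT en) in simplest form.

NOT NOT req OR NOT vld AND NOT (NOT (NOT en AND (en OR en)) AND NOT en)
= NOT NOT req OR NOT vld AND NOT (NOT (NOT en AND en) AND NOT en)
= NOT NOT req OR NOT vld AND (NOT en AND en OR en)
= NOT NOT req OR NOT vld AND en
= req OR NOT vld AND en

req OR NOT vld AND en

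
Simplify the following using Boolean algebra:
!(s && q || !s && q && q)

!(s && q || !s && q && q)
= !(s && q || !s && q)   (idempotence)
= !q   (distribution)

!q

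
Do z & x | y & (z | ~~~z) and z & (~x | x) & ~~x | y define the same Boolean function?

Yes

E1: z & x | y & (z | ~~~z)
    = z & x | y & (z | ~z)
    = z & x | y
E2: z & (~x | x) & ~~x | y
    = z & ~~x | y
    = z & x | y
Both reduce to z & x | y, so they are equivalent.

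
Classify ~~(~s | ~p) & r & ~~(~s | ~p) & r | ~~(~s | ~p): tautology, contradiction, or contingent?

contingent

~~(~s | ~p) & r & ~~(~s | ~p) & r | ~~(~s | ~p)
= ~~(~s | ~p) & r | ~~(~s | ~p)   — idempotence
= ~~(~s | ~p)   — absorption
= ~s | ~p   — double negation
This depends on p, s, so it is not a constant.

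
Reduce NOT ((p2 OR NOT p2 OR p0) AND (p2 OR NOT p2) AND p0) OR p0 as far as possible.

TRUE

NOT ((p2 OR NOT p2 OR p0) AND (p2 OR NOT p2) AND p0) OR p0
= NOT ((p2 OR NOT p2) AND p0) OR p0   (absorption)
= NOT p0 OR p0   (complement / identity)
= TRUE   (complement)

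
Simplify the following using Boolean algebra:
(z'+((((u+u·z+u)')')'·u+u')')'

(z'+((((u+u·z+u)')')'·u+u')')'
= z·((((u+u·z+u)')')'·u+u')   — De Morgan
= z·((((u+u)')')'·u+u')   — absorption
= z·((u+u)'·u+u')   — double negation
= z·(u'·u+u')   — idempotence
= z·u'   — complement / identity

z·u'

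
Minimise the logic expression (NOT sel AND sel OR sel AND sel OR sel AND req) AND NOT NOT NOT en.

sel AND NOT en

(NOT sel AND sel OR sel AND sel OR sel AND req) AND NOT NOT NOT en
= (sel OR sel AND req) AND NOT NOT NOT en
= sel AND NOT NOT NOT en
= sel AND NOT en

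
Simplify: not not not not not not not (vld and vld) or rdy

not not not not not not not (vld and vld) or rdy
= not not not not not not not vld or rdy   — idempotence
= not not not not not vld or rdy   — double negation
= not not not vld or rdy   — double negation
= not vld or rdy   — double negation

not vld or rdy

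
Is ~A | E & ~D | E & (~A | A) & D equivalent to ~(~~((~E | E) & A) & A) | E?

E1: ~A | E & ~D | E & (~A | A) & D
    = ~A | E & ~D | E & D   [complement / identity]
    = ~A | E   [distribution]
E2: ~(~~((~E | E) & A) & A) | E
    = ~(~~A & A) | E   [complement / identity]
    = ~(A & A) | E   [double negation]
    = ~A | E   [idempotence]
Both reduce to ~A | E, so they are equivalent.

Yes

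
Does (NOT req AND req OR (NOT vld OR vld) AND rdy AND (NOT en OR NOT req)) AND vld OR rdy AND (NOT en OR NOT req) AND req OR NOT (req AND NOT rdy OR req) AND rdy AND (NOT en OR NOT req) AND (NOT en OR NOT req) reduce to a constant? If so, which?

(NOT req AND req OR (NOT vld OR vld) AND rdy AND (NOT en OR NOT req)) AND vld OR rdy AND (NOT en OR NOT req) AND req OR NOT (req AND NOT rdy OR req) AND rdy AND (NOT en OR NOT req) AND (NOT en OR NOT req)
= (NOT req AND req OR rdy AND (NOT en OR NOT req)) AND vld OR rdy AND (NOT en OR NOT req) AND req OR NOT (req AND NOT rdy OR req) AND rdy AND (NOT en OR NOT req) AND (NOT en OR NOT req)   — complement / identity
= (NOT req AND req OR rdy AND (NOT en OR NOT req)) AND vld OR rdy AND (NOT en OR NOT req) AND req OR NOT req AND rdy AND (NOT en OR NOT req) AND (NOT en OR NOT req)   — absorption
= (NOT req AND req OR rdy AND (NOT en OR NOT req)) AND vld OR rdy AND (NOT en OR NOT req) AND req OR NOT req AND rdy AND (NOT en OR NOT req)   — idempotence
= rdy AND (NOT en OR NOT req) AND vld OR rdy AND (NOT en OR NOT req) AND req OR NOT req AND rdy AND (NOT en OR NOT req)   — complement / identity
= rdy AND (NOT en OR NOT req) AND vld OR rdy AND (NOT en OR NOT req)   — distribution
= rdy AND (NOT en OR NOT req)   — absorption
This depends on en, rdy, req, so it is not a constant.

no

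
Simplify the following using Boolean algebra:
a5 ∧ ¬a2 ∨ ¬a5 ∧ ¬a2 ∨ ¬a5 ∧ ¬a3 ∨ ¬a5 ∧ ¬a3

a5 ∧ ¬a2 ∨ ¬a5 ∧ ¬a2 ∨ ¬a5 ∧ ¬a3 ∨ ¬a5 ∧ ¬a3
= ¬a2 ∨ ¬a5 ∧ ¬a3 ∨ ¬a5 ∧ ¬a3   — distribution
= ¬a2 ∨ ¬a5 ∧ ¬a3   — idempotence

¬a2 ∨ ¬a5 ∧ ¬a3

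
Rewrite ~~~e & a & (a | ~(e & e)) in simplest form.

~e & a

~~~e & a & (a | ~(e & e))
= ~~~e & a & (a | ~e)
= ~~~e & a
= ~e & a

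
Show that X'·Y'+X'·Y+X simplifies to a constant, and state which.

1

X'·Y'+X'·Y+X
= X'+X   (distribution)
= 1   (complement)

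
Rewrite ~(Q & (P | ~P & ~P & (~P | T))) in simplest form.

~Q

~(Q & (P | ~P & ~P & (~P | T)))
= ~(Q & (P | ~P & ~P))
= ~(Q & (P | ~P))
= ~Q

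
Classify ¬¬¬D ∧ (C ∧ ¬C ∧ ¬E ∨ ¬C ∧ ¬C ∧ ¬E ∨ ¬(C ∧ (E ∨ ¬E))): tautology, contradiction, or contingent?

contingent

¬¬¬D ∧ (C ∧ ¬C ∧ ¬E ∨ ¬C ∧ ¬C ∧ ¬E ∨ ¬(C ∧ (E ∨ ¬E)))
= ¬¬¬D ∧ (¬C ∧ ¬E ∨ ¬(C ∧ (E ∨ ¬E)))   (distribution)
= ¬D ∧ (¬C ∧ ¬E ∨ ¬(C ∧ (E ∨ ¬E)))   (double negation)
= ¬D ∧ (¬C ∧ ¬E ∨ ¬C)   (complement / identity)
= ¬D ∧ ¬C   (absorption)
This depends on C, D, so it is not a constant.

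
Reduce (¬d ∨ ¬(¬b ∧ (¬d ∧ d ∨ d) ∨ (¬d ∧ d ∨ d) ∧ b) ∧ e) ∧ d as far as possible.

False

(¬d ∨ ¬(¬b ∧ (¬d ∧ d ∨ d) ∨ (¬d ∧ d ∨ d) ∧ b) ∧ e) ∧ d
= (¬d ∨ ¬(¬d ∧ d ∨ d) ∧ e) ∧ d   (distribution)
= (¬d ∨ ¬d ∧ e) ∧ d   (complement / identity)
= ¬d ∧ d   (absorption)
= False   (complement)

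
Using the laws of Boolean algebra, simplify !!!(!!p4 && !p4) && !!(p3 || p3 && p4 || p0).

!!!(!!p4 && !p4) && !!(p3 || p3 && p4 || p0)
= !!!(!!p4 && !p4) && (p3 || p3 && p4 || p0)   [double negation]
= !(!!p4 && !p4) && (p3 || p3 && p4 || p0)   [double negation]
= (!p4 || p4) && (p3 || p3 && p4 || p0)   [De Morgan]
= (!p4 || p4) && (p3 || p0)   [absorption]
= p3 || p0   [complement / identity]

p3 || p0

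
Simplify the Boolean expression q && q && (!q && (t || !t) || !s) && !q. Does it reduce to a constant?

false

q && q && (!q && (t || !t) || !s) && !q
= q && (!q && (t || !t) || !s) && !q   [idempotence]
= q && (!q || !s) && !q   [complement / identity]
= q && !q   [absorption]
= false   [complement]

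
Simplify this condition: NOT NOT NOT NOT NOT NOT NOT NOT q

q

NOT NOT NOT NOT NOT NOT NOT NOT q
= NOT NOT NOT NOT NOT NOT q   — double negation
= NOT NOT NOT NOT q   — double negation
= NOT NOT q   — double negation
= q   — double negation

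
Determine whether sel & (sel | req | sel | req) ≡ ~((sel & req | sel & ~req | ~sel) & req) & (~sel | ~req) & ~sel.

No

E1: sel & (sel | req | sel | req)
    = sel & (sel | req)   (idempotence)
    = sel   (absorption)
E2: ~((sel & req | sel & ~req | ~sel) & req) & (~sel | ~req) & ~sel
    = ~((sel & req | sel & ~req | ~sel) & req) & ~sel   (absorption)
    = ~((sel | ~sel) & req) & ~sel   (distribution)
    = ~req & ~sel   (complement / identity)
These differ: at req=0, sel=1, E1 = 1 but E2 = 0.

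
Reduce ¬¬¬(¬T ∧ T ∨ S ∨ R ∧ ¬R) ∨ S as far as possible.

¬¬¬(¬T ∧ T ∨ S ∨ R ∧ ¬R) ∨ S
= ¬¬¬(¬T ∧ T ∨ S) ∨ S   (complement / identity)
= ¬¬¬S ∨ S   (complement / identity)
= ¬S ∨ S   (double negation)
= True   (complement)

True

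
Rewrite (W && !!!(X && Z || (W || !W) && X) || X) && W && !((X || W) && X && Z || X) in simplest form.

(W && !!!(X && Z || (W || !W) && X) || X) && W && !((X || W) && X && Z || X)
= (W && !!!(X && Z || (W || !W) && X) || X) && W && !(X && Z || X)   — absorption
= (W && !(X && Z || (W || !W) && X) || X) && W && !(X && Z || X)   — double negation
= (W && !(X && Z || X) || X) && W && !(X && Z || X)   — complement / identity
= W && !(X && Z || X)   — absorption
= W && !X   — absorption

W && !X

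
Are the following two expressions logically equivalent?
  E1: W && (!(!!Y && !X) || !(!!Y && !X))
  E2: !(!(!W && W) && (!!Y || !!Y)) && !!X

E1: W && (!(!!Y && !X) || !(!!Y && !X))
    = W && !(!!Y && !X)   (idempotence)
    = W && (!Y || X)   (De Morgan)
E2: !(!(!W && W) && (!!Y || !!Y)) && !!X
    = !(!(!W && W) && !!Y) && !!X   (idempotence)
    = (!W && W || !Y) && !!X   (De Morgan)
    = !Y && !!X   (complement / identity)
    = !Y && X   (double negation)
These differ: at W=1, X=0, Y=0, E1 = 1 but E2 = 0.

No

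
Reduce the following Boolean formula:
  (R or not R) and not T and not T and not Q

not T and not Q

(R or not R) and not T and not T and not Q
= not T and not T and not Q   — complement / identity
= not T and not Q   — idempotence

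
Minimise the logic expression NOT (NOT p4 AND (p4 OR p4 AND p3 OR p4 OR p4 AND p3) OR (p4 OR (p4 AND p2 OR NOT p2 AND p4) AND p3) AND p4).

NOT (NOT p4 AND (p4 OR p4 AND p3 OR p4 OR p4 AND p3) OR (p4 OR (p4 AND p2 OR NOT p2 AND p4) AND p3) AND p4)
= NOT (NOT p4 AND (p4 OR p4 AND p3) OR (p4 OR (p4 AND p2 OR NOT p2 AND p4) AND p3) AND p4)
= NOT (NOT p4 AND (p4 OR p4 AND p3) OR (p4 OR p4 AND p3) AND p4)
= NOT (p4 OR p4 AND p3)
= NOT p4

NOT p4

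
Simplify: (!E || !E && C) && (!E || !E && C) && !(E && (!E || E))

!E

(!E || !E && C) && (!E || !E && C) && !(E && (!E || E))
= (!E || !E && C) && !(E && (!E || E))   — idempotence
= (!E || !E && C) && !E   — complement / identity
= !E && !E   — absorption
= !E   — idempotence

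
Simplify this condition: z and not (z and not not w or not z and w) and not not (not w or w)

z and not (z and not not w or not z and w) and not not (not w or w)
= z and not (z and not not w or not z and w) and (not w or w)
= z and not (z and not not w or not z and w)
= z and not (z and w or not z and w)
= z and not w

z and not w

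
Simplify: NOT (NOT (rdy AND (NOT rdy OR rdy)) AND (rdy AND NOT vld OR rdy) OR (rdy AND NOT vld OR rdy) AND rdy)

NOT rdy

NOT (NOT (rdy AND (NOT rdy OR rdy)) AND (rdy AND NOT vld OR rdy) OR (rdy AND NOT vld OR rdy) AND rdy)
= NOT (NOT rdy AND (rdy AND NOT vld OR rdy) OR (rdy AND NOT vld OR rdy) AND rdy)
= NOT (rdy AND NOT vld OR rdy)
= NOT rdy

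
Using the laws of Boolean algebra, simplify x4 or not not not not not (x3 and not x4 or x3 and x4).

x4 or not x3

x4 or not not not not not (x3 and not x4 or x3 and x4)
= x4 or not not not not not x3
= x4 or not not not x3
= x4 or not x3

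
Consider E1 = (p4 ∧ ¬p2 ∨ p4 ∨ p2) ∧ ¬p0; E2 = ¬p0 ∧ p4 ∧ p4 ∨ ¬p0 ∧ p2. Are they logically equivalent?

E1: (p4 ∧ ¬p2 ∨ p4 ∨ p2) ∧ ¬p0
    = (p4 ∨ p2) ∧ ¬p0   — absorption
E2: ¬p0 ∧ p4 ∧ p4 ∨ ¬p0 ∧ p2
    = ¬p0 ∧ p4 ∨ ¬p0 ∧ p2   — idempotence
    = (p4 ∨ p2) ∧ ¬p0   — distribution
Both reduce to (p4 ∨ p2) ∧ ¬p0, so they are equivalent.

Yes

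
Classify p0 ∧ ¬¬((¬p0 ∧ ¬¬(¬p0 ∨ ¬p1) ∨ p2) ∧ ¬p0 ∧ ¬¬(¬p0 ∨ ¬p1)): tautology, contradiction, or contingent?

contradiction

p0 ∧ ¬¬((¬p0 ∧ ¬¬(¬p0 ∨ ¬p1) ∨ p2) ∧ ¬p0 ∧ ¬¬(¬p0 ∨ ¬p1))
= p0 ∧ (¬p0 ∧ ¬¬(¬p0 ∨ ¬p1) ∨ p2) ∧ ¬p0 ∧ ¬¬(¬p0 ∨ ¬p1)   (double negation)
= p0 ∧ ¬p0 ∧ ¬¬(¬p0 ∨ ¬p1)   (absorption)
= p0 ∧ ¬p0 ∧ (¬p0 ∨ ¬p1)   (double negation)
= p0 ∧ ¬p0   (absorption)
= False   (complement)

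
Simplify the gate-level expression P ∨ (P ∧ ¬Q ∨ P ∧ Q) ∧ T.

P ∨ (P ∧ ¬Q ∨ P ∧ Q) ∧ T
= P ∨ P ∧ T
= P

P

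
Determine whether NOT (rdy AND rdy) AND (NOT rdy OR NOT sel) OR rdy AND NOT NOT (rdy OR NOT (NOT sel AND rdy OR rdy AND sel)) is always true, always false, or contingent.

NOT (rdy AND rdy) AND (NOT rdy OR NOT sel) OR rdy AND NOT NOT (rdy OR NOT (NOT sel AND rdy OR rdy AND sel))
= NOT (rdy AND rdy) AND (NOT rdy OR NOT sel) OR rdy AND NOT NOT (rdy OR NOT rdy)   [distribution]
= NOT rdy AND (NOT rdy OR NOT sel) OR rdy AND NOT NOT (rdy OR NOT rdy)   [idempotence]
= NOT rdy AND (NOT rdy OR NOT sel) OR rdy AND (rdy OR NOT rdy)   [double negation]
= NOT rdy OR rdy AND (rdy OR NOT rdy)   [absorption]
= NOT rdy OR rdy   [complement / identity]
= TRUE   [complement]

always true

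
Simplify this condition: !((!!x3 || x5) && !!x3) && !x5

!x3 && !x5

!((!!x3 || x5) && !!x3) && !x5
= !!!x3 && !x5   [absorption]
= !x3 && !x5   [double negation]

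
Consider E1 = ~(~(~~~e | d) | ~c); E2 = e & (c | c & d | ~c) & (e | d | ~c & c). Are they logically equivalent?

No

E1: ~(~(~~~e | d) | ~c)
    = (~~~e | d) & c   — De Morgan
    = (~e | d) & c   — double negation
E2: e & (c | c & d | ~c) & (e | d | ~c & c)
    = e & (c | ~c) & (e | d | ~c & c)   — absorption
    = e & (e | d | ~c & c)   — complement / identity
    = e & (e | d)   — complement / identity
    = e   — absorption
These differ: at c=0, d=1, e=1, E1 = 0 but E2 = 1.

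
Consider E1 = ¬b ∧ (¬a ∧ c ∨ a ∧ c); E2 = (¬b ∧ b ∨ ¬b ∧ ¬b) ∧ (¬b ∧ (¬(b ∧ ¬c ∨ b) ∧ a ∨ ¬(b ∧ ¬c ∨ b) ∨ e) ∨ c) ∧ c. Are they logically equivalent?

E1: ¬b ∧ (¬a ∧ c ∨ a ∧ c)
    = ¬b ∧ c   — distribution
E2: (¬b ∧ b ∨ ¬b ∧ ¬b) ∧ (¬b ∧ (¬(b ∧ ¬c ∨ b) ∧ a ∨ ¬(b ∧ ¬c ∨ b) ∨ e) ∨ c) ∧ c
    = (¬b ∧ b ∨ ¬b ∧ ¬b) ∧ (¬b ∧ (¬(b ∧ ¬c ∨ b) ∨ e) ∨ c) ∧ c   — absorption
    = ¬b ∧ (¬b ∧ (¬(b ∧ ¬c ∨ b) ∨ e) ∨ c) ∧ c   — distribution
    = ¬b ∧ (¬b ∧ (¬b ∨ e) ∨ c) ∧ c   — absorption
    = ¬b ∧ (¬b ∨ c) ∧ c   — absorption
    = ¬b ∧ c   — absorption
Both reduce to ¬b ∧ c, so they are equivalent.

Yes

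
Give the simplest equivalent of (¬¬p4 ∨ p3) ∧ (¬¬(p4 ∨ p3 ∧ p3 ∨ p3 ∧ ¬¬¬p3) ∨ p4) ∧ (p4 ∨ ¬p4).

(¬¬p4 ∨ p3) ∧ (¬¬(p4 ∨ p3 ∧ p3 ∨ p3 ∧ ¬¬¬p3) ∨ p4) ∧ (p4 ∨ ¬p4)
= (¬¬p4 ∨ p3) ∧ (¬¬(p4 ∨ p3 ∧ p3 ∨ p3 ∧ ¬¬¬p3) ∨ p4)
= (p4 ∨ p3) ∧ (¬¬(p4 ∨ p3 ∧ p3 ∨ p3 ∧ ¬¬¬p3) ∨ p4)
= (p4 ∨ p3) ∧ (¬¬(p4 ∨ p3 ∧ p3 ∨ p3 ∧ ¬p3) ∨ p4)
= (p4 ∨ p3) ∧ (¬¬(p4 ∨ p3) ∨ p4)
= (p4 ∨ p3) ∧ (p4 ∨ p3 ∨ p4)
= p4 ∨ p3

p4 ∨ p3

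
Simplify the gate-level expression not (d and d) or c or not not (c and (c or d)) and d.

not d or c

not (d and d) or c or not not (c and (c or d)) and d
= not (d and d) or c or c and (c or d) and d   [double negation]
= not (d and d) or c or c and d   [absorption]
= not d or c or c and d   [idempotence]
= not d or c   [absorption]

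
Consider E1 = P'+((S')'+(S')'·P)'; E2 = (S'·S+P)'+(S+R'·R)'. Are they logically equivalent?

Yes

E1: P'+((S')'+(S')'·P)'
    = P'+((S')')'   (absorption)
    = P'+S'   (double negation)
E2: (S'·S+P)'+(S+R'·R)'
    = (S'·S+P)'+S'   (complement / identity)
    = P'+S'   (complement / identity)
Both reduce to P'+S', so they are equivalent.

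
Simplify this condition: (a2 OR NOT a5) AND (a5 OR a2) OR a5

a2 OR a5

(a2 OR NOT a5) AND (a5 OR a2) OR a5
= a2 OR NOT a5 AND a5 OR a5   [distribution]
= a2 OR a5   [complement / identity]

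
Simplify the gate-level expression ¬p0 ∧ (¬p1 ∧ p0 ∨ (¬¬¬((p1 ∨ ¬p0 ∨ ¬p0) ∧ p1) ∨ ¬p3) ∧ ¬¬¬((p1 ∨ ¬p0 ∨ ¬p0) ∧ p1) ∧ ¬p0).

¬p0 ∧ (¬p1 ∧ p0 ∨ (¬¬¬((p1 ∨ ¬p0 ∨ ¬p0) ∧ p1) ∨ ¬p3) ∧ ¬¬¬((p1 ∨ ¬p0 ∨ ¬p0) ∧ p1) ∧ ¬p0)
= ¬p0 ∧ (¬p1 ∧ p0 ∨ ¬¬¬((p1 ∨ ¬p0 ∨ ¬p0) ∧ p1) ∧ ¬p0)   — absorption
= ¬p0 ∧ (¬p1 ∧ p0 ∨ ¬((p1 ∨ ¬p0 ∨ ¬p0) ∧ p1) ∧ ¬p0)   — double negation
= ¬p0 ∧ (¬p1 ∧ p0 ∨ ¬((p1 ∨ ¬p0) ∧ p1) ∧ ¬p0)   — idempotence
= ¬p0 ∧ (¬p1 ∧ p0 ∨ ¬p1 ∧ ¬p0)   — absorption
= ¬p0 ∧ ¬p1   — distribution

¬p0 ∧ ¬p1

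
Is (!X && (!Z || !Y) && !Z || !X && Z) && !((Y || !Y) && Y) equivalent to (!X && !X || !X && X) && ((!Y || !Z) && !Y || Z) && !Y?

Yes

E1: (!X && (!Z || !Y) && !Z || !X && Z) && !((Y || !Y) && Y)
    = (!X && !Z || !X && Z) && !((Y || !Y) && Y)   (absorption)
    = !X && !((Y || !Y) && Y)   (distribution)
    = !X && !Y   (complement / identity)
E2: (!X && !X || !X && X) && ((!Y || !Z) && !Y || Z) && !Y
    = (!X && !X || !X && X) && (!Y || Z) && !Y   (absorption)
    = !X && (!Y || Z) && !Y   (distribution)
    = !X && !Y   (absorption)
Both reduce to !X && !Y, so they are equivalent.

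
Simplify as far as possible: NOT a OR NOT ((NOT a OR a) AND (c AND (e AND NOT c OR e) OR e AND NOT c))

NOT a OR NOT ((NOT a OR a) AND (c AND (e AND NOT c OR e) OR e AND NOT c))
= NOT a OR NOT ((NOT a OR a) AND (c AND e OR e AND NOT c))   — absorption
= NOT a OR NOT ((NOT a OR a) AND e)   — distribution
= NOT a OR NOT e   — complement / identity

NOT a OR NOT e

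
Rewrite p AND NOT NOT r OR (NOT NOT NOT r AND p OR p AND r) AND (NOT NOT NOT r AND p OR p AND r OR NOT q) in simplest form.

p AND NOT NOT r OR (NOT NOT NOT r AND p OR p AND r) AND (NOT NOT NOT r AND p OR p AND r OR NOT q)
= p AND NOT NOT r OR NOT NOT NOT r AND p OR p AND r   [absorption]
= p AND NOT NOT r OR NOT r AND p OR p AND r   [double negation]
= p AND r OR NOT r AND p OR p AND r   [double negation]
= p AND r OR p   [distribution]
= p   [absorption]

p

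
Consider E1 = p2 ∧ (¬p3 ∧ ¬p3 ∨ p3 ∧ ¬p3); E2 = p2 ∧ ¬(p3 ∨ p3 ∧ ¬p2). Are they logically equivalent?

Yes

E1: p2 ∧ (¬p3 ∧ ¬p3 ∨ p3 ∧ ¬p3)
    = p2 ∧ ¬p3
E2: p2 ∧ ¬(p3 ∨ p3 ∧ ¬p2)
    = p2 ∧ ¬p3
Both reduce to p2 ∧ ¬p3, so they are equivalent.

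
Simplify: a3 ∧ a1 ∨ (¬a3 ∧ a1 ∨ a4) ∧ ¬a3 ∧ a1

a1

a3 ∧ a1 ∨ (¬a3 ∧ a1 ∨ a4) ∧ ¬a3 ∧ a1
= a3 ∧ a1 ∨ ¬a3 ∧ a1   (absorption)
= a1   (distribution)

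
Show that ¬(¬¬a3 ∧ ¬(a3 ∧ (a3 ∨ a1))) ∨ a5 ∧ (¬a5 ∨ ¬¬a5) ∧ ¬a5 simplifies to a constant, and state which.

¬(¬¬a3 ∧ ¬(a3 ∧ (a3 ∨ a1))) ∨ a5 ∧ (¬a5 ∨ ¬¬a5) ∧ ¬a5
= ¬(¬¬a3 ∧ ¬(a3 ∧ (a3 ∨ a1))) ∨ a5 ∧ (¬a5 ∨ a5) ∧ ¬a5   — double negation
= ¬(¬¬a3 ∧ ¬(a3 ∧ (a3 ∨ a1))) ∨ a5 ∧ ¬a5   — complement / identity
= ¬(¬¬a3 ∧ ¬a3) ∨ a5 ∧ ¬a5   — absorption
= ¬(¬¬a3 ∧ ¬a3)   — complement / identity
= ¬a3 ∨ a3   — De Morgan
= True   — complement

True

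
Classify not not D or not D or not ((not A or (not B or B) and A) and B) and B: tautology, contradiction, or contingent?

tautology

not not D or not D or not ((not A or (not B or B) and A) and B) and B
= not not D or not D or not ((not A or A) and B) and B   — complement / identity
= not not D or not D or not B and B   — complement / identity
= not not D or not D   — complement / identity
= D or not D   — double negation
= True   — complement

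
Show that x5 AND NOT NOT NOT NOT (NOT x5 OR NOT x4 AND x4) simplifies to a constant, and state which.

FALSE

x5 AND NOT NOT NOT NOT (NOT x5 OR NOT x4 AND x4)
= x5 AND NOT NOT (NOT x5 OR NOT x4 AND x4)   (double negation)
= x5 AND NOT NOT NOT x5   (complement / identity)
= x5 AND NOT x5   (double negation)
= FALSE   (complement)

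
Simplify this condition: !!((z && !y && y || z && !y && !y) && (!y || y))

!!((z && !y && y || z && !y && !y) && (!y || y))
= !!(z && !y && y || z && !y && !y)   (complement / identity)
= !!(z && !y)   (distribution)
= z && !y   (double negation)

z && !y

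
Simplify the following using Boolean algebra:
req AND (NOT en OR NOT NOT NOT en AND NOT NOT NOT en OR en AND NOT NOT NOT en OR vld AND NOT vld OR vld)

req AND (NOT en OR vld)

req AND (NOT en OR NOT NOT NOT en AND NOT NOT NOT en OR en AND NOT NOT NOT en OR vld AND NOT vld OR vld)
= req AND (NOT en OR NOT NOT NOT en AND NOT NOT NOT en OR en AND NOT NOT NOT en OR vld)   — complement / identity
= req AND (NOT en OR NOT en AND NOT NOT NOT en OR en AND NOT NOT NOT en OR vld)   — double negation
= req AND (NOT en OR NOT NOT NOT en OR vld)   — distribution
= req AND (NOT en OR NOT en OR vld)   — double negation
= req AND (NOT en OR vld)   — idempotence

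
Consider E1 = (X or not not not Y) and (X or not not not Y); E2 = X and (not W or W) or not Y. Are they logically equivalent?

Yes

E1: (X or not not not Y) and (X or not not not Y)
    = X or not not not Y
    = X or not Y
E2: X and (not W or W) or not Y
    = X or not Y
Both reduce to X or not Y, so they are equivalent.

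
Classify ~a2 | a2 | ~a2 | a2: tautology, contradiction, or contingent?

~a2 | a2 | ~a2 | a2
= ~a2 | a2   [idempotence]
= 1   [complement]

tautology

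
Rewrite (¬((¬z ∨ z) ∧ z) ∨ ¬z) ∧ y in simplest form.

(¬((¬z ∨ z) ∧ z) ∨ ¬z) ∧ y
= (¬z ∨ ¬z) ∧ y   [complement / identity]
= ¬z ∧ y   [idempotence]

¬z ∧ y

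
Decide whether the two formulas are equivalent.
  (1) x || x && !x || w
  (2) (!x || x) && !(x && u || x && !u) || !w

No

E1: x || x && !x || w
    = x || w   (complement / identity)
E2: (!x || x) && !(x && u || x && !u) || !w
    = (!x || x) && !x || !w   (distribution)
    = !x || !w   (complement / identity)
These differ: at u=0, w=1, x=1, E1 = 1 but E2 = 0.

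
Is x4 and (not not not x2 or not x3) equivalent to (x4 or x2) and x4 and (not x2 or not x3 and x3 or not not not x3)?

Yes

E1: x4 and (not not not x2 or not x3)
    = x4 and (not x2 or not x3)   — double negation
E2: (x4 or x2) and x4 and (not x2 or not x3 and x3 or not not not x3)
    = (x4 or x2) and x4 and (not x2 or not not not x3)   — complement / identity
    = x4 and (not x2 or not not not x3)   — absorption
    = x4 and (not x2 or not x3)   — double negation
Both reduce to x4 and (not x2 or not x3), so they are equivalent.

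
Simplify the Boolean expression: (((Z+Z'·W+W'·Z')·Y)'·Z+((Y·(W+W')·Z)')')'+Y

Z'+Y

(((Z+Z'·W+W'·Z')·Y)'·Z+((Y·(W+W')·Z)')')'+Y
= (((Z+Z')·Y)'·Z+((Y·(W+W')·Z)')')'+Y   — distribution
= (Y'·Z+((Y·(W+W')·Z)')')'+Y   — complement / identity
= (Y'·Z+Y·(W+W')·Z)'+Y   — double negation
= (Y'·Z+Y·Z)'+Y   — complement / identity
= Z'+Y   — distribution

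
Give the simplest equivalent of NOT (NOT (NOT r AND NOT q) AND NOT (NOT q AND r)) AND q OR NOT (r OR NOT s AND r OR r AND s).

NOT r

NOT (NOT (NOT r AND NOT q) AND NOT (NOT q AND r)) AND q OR NOT (r OR NOT s AND r OR r AND s)
= (NOT r AND NOT q OR NOT q AND r) AND q OR NOT (r OR NOT s AND r OR r AND s)   [De Morgan]
= (NOT r AND NOT q OR NOT q AND r) AND q OR NOT (r OR r)   [distribution]
= NOT q AND q OR NOT (r OR r)   [distribution]
= NOT (r OR r)   [complement / identity]
= NOT r   [idempotence]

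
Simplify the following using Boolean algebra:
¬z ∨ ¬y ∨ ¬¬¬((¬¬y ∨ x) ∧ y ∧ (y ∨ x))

¬z ∨ ¬y ∨ ¬¬¬((¬¬y ∨ x) ∧ y ∧ (y ∨ x))
= ¬z ∨ ¬y ∨ ¬¬¬((¬¬y ∨ x) ∧ y)   [absorption]
= ¬z ∨ ¬y ∨ ¬((¬¬y ∨ x) ∧ y)   [double negation]
= ¬z ∨ ¬y ∨ ¬((y ∨ x) ∧ y)   [double negation]
= ¬z ∨ ¬y ∨ ¬y   [absorption]
= ¬z ∨ ¬y   [idempotence]

¬z ∨ ¬y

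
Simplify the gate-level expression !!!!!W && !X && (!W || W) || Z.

!!!!!W && !X && (!W || W) || Z
= !!!!!W && !X || Z   — complement / identity
= !!!W && !X || Z   — double negation
= !W && !X || Z   — double negation

!W && !X || Z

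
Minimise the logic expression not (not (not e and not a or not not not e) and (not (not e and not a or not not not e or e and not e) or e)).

not e

not (not (not e and not a or not not not e) and (not (not e and not a or not not not e or e and not e) or e))
= not (not (not e and not a or not not not e) and (not (not e and not a or not not not e) or e))
= not not (not e and not a or not not not e)
= not not (not e and not a or not e)
= not not not e
= not e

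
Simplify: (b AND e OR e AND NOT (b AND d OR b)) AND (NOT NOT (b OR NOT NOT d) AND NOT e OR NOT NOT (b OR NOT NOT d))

e AND (b OR d)

(b AND e OR e AND NOT (b AND d OR b)) AND (NOT NOT (b OR NOT NOT d) AND NOT e OR NOT NOT (b OR NOT NOT d))
= (b AND e OR e AND NOT b) AND (NOT NOT (b OR NOT NOT d) AND NOT e OR NOT NOT (b OR NOT NOT d))   [absorption]
= e AND (NOT NOT (b OR NOT NOT d) AND NOT e OR NOT NOT (b OR NOT NOT d))   [distribution]
= e AND NOT NOT (b OR NOT NOT d)   [absorption]
= e AND (b OR NOT NOT d)   [double negation]
= e AND (b OR d)   [double negation]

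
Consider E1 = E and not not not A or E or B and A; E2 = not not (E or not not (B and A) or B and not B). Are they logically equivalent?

Yes

E1: E and not not not A or E or B and A
    = E and not A or E or B and A   (double negation)
    = E or B and A   (absorption)
E2: not not (E or not not (B and A) or B and not B)
    = not not (E or not not (B and A))   (complement / identity)
    = not not (E or B and A)   (double negation)
    = E or B and A   (double negation)
Both reduce to E or B and A, so they are equivalent.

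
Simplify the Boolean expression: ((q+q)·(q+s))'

q'

((q+q)·(q+s))'
= (q·s+q)'
= q'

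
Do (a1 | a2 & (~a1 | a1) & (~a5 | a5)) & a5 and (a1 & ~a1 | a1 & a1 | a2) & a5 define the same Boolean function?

E1: (a1 | a2 & (~a1 | a1) & (~a5 | a5)) & a5
    = (a1 | a2 & (~a5 | a5)) & a5   — complement / identity
    = (a1 | a2) & a5   — complement / identity
E2: (a1 & ~a1 | a1 & a1 | a2) & a5
    = (a1 | a2) & a5   — distribution
Both reduce to (a1 | a2) & a5, so they are equivalent.

Yes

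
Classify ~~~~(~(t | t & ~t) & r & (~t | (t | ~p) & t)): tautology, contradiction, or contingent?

~~~~(~(t | t & ~t) & r & (~t | (t | ~p) & t))
= ~~~~(~t & r & (~t | (t | ~p) & t))
= ~~~~(~t & r & (~t | t))
= ~~~~(~t & r)
= ~~(~t & r)
= ~t & r
This depends on r, t, so it is not a constant.

contingent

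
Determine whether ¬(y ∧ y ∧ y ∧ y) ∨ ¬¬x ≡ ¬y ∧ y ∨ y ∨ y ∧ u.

No

E1: ¬(y ∧ y ∧ y ∧ y) ∨ ¬¬x
    = ¬(y ∧ y) ∨ ¬¬x   [idempotence]
    = ¬y ∨ ¬¬x   [idempotence]
    = ¬y ∨ x   [double negation]
E2: ¬y ∧ y ∨ y ∨ y ∧ u
    = y ∨ y ∧ u   [complement / identity]
    = y   [absorption]
These differ: at u=0, x=0, y=0, E1 = 1 but E2 = 0.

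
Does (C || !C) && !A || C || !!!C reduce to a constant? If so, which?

yes, True

(C || !C) && !A || C || !!!C
= (C || !C) && !A || C || !C   [double negation]
= C || !C   [absorption]
= true   [complement]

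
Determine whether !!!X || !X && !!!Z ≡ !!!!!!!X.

Yes

E1: !!!X || !X && !!!Z
    = !X || !X && !!!Z   (double negation)
    = !X || !X && !Z   (double negation)
    = !X   (absorption)
E2: !!!!!!!X
    = !!!!!X   (double negation)
    = !!!X   (double negation)
    = !X   (double negation)
Both reduce to !X, so they are equivalent.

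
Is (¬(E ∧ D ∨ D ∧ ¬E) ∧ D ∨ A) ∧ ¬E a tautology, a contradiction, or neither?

(¬(E ∧ D ∨ D ∧ ¬E) ∧ D ∨ A) ∧ ¬E
= (¬D ∧ D ∨ A) ∧ ¬E   (distribution)
= A ∧ ¬E   (complement / identity)
This depends on A, E, so it is not a constant.

neither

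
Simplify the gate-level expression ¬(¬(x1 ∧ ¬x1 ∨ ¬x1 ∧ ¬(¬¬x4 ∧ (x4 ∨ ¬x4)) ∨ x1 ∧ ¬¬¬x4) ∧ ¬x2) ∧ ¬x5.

(¬x4 ∨ x2) ∧ ¬x5

¬(¬(x1 ∧ ¬x1 ∨ ¬x1 ∧ ¬(¬¬x4 ∧ (x4 ∨ ¬x4)) ∨ x1 ∧ ¬¬¬x4) ∧ ¬x2) ∧ ¬x5
= ¬(¬(¬x1 ∧ ¬(¬¬x4 ∧ (x4 ∨ ¬x4)) ∨ x1 ∧ ¬¬¬x4) ∧ ¬x2) ∧ ¬x5   — complement / identity
= ¬(¬(¬x1 ∧ ¬¬¬x4 ∨ x1 ∧ ¬¬¬x4) ∧ ¬x2) ∧ ¬x5   — complement / identity
= ¬(¬¬¬¬x4 ∧ ¬x2) ∧ ¬x5   — distribution
= ¬(¬¬x4 ∧ ¬x2) ∧ ¬x5   — double negation
= (¬x4 ∨ x2) ∧ ¬x5   — De Morgan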